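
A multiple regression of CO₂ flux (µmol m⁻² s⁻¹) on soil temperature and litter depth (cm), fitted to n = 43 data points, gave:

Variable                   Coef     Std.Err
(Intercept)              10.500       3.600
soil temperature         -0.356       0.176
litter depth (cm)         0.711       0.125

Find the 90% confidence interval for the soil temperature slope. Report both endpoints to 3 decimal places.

(-0.652, -0.060)

Read off: b = -0.356, SE = 0.176 for soil temperature.
df = n − k − 1 = 43 − 2 − 1 = 40.
t* = t_{0.05, 40} = 1.683851.
Margin = t* × SE = 1.683851 × 0.176 = 0.29636.
CI: -0.356 ± 0.29636 → (-0.652, -0.060).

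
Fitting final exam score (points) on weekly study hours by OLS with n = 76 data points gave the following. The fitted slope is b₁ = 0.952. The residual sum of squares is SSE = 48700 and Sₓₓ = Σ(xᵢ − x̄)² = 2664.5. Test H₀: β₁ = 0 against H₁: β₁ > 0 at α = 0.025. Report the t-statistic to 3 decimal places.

MSE = SSE/(n − 2) = 48700/74 = 658.108.
SE(b₁) = √(MSE/Sₓₓ) = √(658.108/2664.5) = 0.496982.
t = 0.952 / 0.496982 = 1.916.
df = n − 2 = 74.
One-sided p ≈ 0.0296, which is ≥ 0.025, so fail to reject H₀.
The data do not give significant evidence that the true slope on weekly study hours is positive.

t = 1.916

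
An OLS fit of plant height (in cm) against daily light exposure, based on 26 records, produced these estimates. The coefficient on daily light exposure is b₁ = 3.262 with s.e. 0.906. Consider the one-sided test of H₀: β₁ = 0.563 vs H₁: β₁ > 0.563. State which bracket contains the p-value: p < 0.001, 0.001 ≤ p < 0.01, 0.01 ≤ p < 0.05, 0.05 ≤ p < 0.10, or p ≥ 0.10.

t = (3.262 − 0.563) / 0.906 = 2.979.
df = n − 2 = 26 − 2 = 24.
One-sided p = P(T_{24} > t) ≈ 0.0033.
So 0.001 ≤ p < 0.01.

0.001 ≤ p < 0.01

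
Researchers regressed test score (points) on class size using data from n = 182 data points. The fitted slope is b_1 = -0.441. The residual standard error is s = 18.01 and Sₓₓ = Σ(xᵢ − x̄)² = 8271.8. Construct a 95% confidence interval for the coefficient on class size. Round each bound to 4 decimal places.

(-0.8317, -0.0503)

SE(b_1) = s/√Sₓₓ = 18.01/√8271.8 = 0.198022.
df = n − 2 = 180.
t* = t_{0.025, 180} = 1.973231.
Margin = t* × SE = 1.973231 × 0.198022 = 0.390743.
CI: -0.441 ± 0.390743 → (-0.8317, -0.0503).
With 95% confidence, each one-unit increase in class size is associated with a change of between -0.8317 and -0.0503 points in test score.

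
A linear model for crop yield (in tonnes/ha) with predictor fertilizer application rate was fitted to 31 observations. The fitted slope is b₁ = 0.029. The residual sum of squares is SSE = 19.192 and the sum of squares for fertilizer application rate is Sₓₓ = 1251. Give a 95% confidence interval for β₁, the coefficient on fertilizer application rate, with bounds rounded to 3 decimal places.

(-0.018, 0.076)

MSE = SSE/(n − 2) = 19.192/29 = 0.661793.
SE(b₁) = √(MSE/Sₓₓ) = √(0.661793/1251) = 0.0230002.
df = n − 2 = 29.
t* = t_{0.025, 29} = 2.04523.
Margin = t* × SE = 2.04523 × 0.0230002 = 0.04704.
CI: 0.029 ± 0.04704 → (-0.018, 0.076).
With 95% confidence, each one-unit increase in fertilizer application rate is associated with a change of between -0.018 and 0.076 tonnes/ha in crop yield.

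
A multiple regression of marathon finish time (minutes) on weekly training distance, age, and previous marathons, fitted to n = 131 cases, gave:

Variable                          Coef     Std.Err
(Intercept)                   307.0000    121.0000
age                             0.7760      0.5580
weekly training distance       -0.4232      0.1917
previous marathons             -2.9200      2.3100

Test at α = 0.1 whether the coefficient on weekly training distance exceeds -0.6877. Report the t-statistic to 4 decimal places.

Read off: b = -0.4232, SE = 0.1917 for weekly training distance.
H₀: β₁ = -0.6877 vs H₁: β₁ > -0.6877.
t = (-0.4232 − (-0.6877)) / 0.1917 = 1.3798.
df = n − k − 1 = 131 − 3 − 1 = 127.
One-sided p ≈ 0.0850, which is < 0.1, so reject H₀.
There is evidence that the true slope on weekly training distance exceeds -0.6877 minutes per unit, holding the other predictors fixed.

t = 1.3798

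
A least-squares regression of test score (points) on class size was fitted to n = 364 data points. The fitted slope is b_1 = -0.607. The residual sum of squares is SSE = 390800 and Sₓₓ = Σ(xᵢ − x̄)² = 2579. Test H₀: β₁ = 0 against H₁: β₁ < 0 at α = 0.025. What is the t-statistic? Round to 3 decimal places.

MSE = SSE/(n − 2) = 390800/362 = 1079.56.
SE(b_1) = √(MSE/Sₓₓ) = √(1079.56/2579) = 0.64699.
t = -0.607 / 0.64699 = -0.938.
df = n − 2 = 362.
One-sided p ≈ 0.1744, which is ≥ 0.025, so fail to reject H₀.
The data do not give significant evidence that the true slope on class size is negative.

t = -0.938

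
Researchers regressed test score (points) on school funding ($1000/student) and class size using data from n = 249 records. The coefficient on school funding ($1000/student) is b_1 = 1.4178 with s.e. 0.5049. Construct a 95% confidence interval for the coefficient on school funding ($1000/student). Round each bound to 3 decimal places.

(0.423, 2.412)

df = n − k − 1 = 249 − 2 − 1 = 246.
t* = t_{0.025, 246} = 1.969654.
Margin = t* × SE = 1.969654 × 0.5049 = 0.99448.
CI: 1.4178 ± 0.99448 → (0.423, 2.412).
With 95% confidence, each one-unit increase in school funding ($1000/student) is associated with a change of between 0.423 and 2.412 points in test score, holding the other predictors fixed.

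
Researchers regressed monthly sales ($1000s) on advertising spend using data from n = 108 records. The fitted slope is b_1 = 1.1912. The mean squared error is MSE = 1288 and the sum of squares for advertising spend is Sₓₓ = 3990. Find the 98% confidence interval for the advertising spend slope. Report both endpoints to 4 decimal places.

SE(b_1) = √(MSE/Sₓₓ) = √(1288/3990) = 0.568161.
df = n − 2 = 106.
t* = t_{0.01, 106} = 2.362043.
Margin = t* × SE = 2.362043 × 0.568161 = 1.342021.
CI: 1.1912 ± 1.342021 → (-0.1508, 2.5332).
With 98% confidence, each one-unit increase in advertising spend is associated with a change of between -0.1508 and 2.5332 $1000s in monthly sales.

(-0.1508, 2.5332)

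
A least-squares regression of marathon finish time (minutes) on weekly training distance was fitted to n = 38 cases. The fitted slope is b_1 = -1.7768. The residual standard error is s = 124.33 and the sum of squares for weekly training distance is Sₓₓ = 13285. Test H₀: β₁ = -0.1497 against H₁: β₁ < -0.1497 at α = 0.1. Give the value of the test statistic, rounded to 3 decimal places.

t = -1.508

SE(b_1) = s/√Sₓₓ = 124.33/√13285 = 1.07869.
t = (-1.7768 − (-0.1497)) / 1.07869 = -1.508.
df = n − 2 = 36.
One-sided p ≈ 0.0701, which is < 0.1, so reject H₀.
There is evidence that the true slope on weekly training distance is below -0.1497 minutes per unit.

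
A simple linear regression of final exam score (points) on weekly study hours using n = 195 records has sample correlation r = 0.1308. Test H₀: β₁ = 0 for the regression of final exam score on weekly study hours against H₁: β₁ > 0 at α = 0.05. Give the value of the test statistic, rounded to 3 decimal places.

t = 1.833

t = r·√(n − 2)/√(1 − r²) = 0.1308·√193/√0.982891 = 1.833.
df = n − 2 = 193.
One-sided p ≈ 0.0342, which is < 0.05, so reject H₀.
There is evidence of a linear association between weekly study hours and final exam score.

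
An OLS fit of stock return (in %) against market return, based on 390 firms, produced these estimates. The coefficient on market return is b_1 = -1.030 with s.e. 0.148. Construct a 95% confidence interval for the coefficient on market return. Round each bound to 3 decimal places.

df = n − 2 = 390 − 2 = 388.
t* = t_{0.025, 388} = 1.966097.
Margin = t* × SE = 1.966097 × 0.148 = 0.29098.
CI: -1.030 ± 0.29098 → (-1.321, -0.739).
With 95% confidence, each one-unit increase in market return is associated with a change of between -1.321 and -0.739 % in stock return.

(-1.321, -0.739)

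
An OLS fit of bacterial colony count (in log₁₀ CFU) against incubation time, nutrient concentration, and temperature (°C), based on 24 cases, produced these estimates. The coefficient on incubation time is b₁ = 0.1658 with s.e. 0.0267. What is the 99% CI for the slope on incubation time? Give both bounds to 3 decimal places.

df = n − k − 1 = 24 − 3 − 1 = 20.
t* = t_{0.005, 20} = 2.84534.
Margin = t* × SE = 2.84534 × 0.0267 = 0.07597.
CI: 0.1658 ± 0.07597 → (0.090, 0.242).
With 99% confidence, each one-unit increase in incubation time is associated with a change of between 0.090 and 0.242 log₁₀ CFU in bacterial colony count, holding the other predictors fixed.

(0.090, 0.242)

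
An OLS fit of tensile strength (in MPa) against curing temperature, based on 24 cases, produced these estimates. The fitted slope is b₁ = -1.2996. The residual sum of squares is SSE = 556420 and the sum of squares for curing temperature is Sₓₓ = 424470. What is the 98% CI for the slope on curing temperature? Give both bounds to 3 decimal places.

(-1.912, -0.687)

MSE = SSE/(n − 2) = 556420/22 = 25291.8.
SE(b₁) = √(MSE/Sₓₓ) = √(25291.8/424470) = 0.244099.
df = n − 2 = 22.
t* = t_{0.01, 22} = 2.508325.
Margin = t* × SE = 2.508325 × 0.244099 = 0.61228.
CI: -1.2996 ± 0.61228 → (-1.912, -0.687).
With 98% confidence, each one-unit increase in curing temperature is associated with a change of between -1.912 and -0.687 MPa in tensile strength.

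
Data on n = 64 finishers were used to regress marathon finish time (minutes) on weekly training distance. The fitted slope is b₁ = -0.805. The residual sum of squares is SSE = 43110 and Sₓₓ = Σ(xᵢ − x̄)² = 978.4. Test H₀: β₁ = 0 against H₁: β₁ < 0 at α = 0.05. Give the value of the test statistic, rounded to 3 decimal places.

MSE = SSE/(n − 2) = 43110/62 = 695.323.
SE(b₁) = √(MSE/Sₓₓ) = √(695.323/978.4) = 0.843014.
t = -0.805 / 0.843014 = -0.955.
df = n − 2 = 62.
One-sided p ≈ 0.1717, which is ≥ 0.05, so fail to reject H₀.
The data do not give significant evidence that the true slope on weekly training distance is negative.

t = -0.955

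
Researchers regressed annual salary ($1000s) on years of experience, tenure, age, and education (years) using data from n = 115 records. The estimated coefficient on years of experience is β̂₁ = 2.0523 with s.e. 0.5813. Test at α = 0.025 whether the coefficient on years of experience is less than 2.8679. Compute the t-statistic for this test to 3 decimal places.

H₀: β₁ = 2.8679 vs H₁: β₁ < 2.8679.
t = (β̂₁ − β₁⁰)/SE = (2.0523 − 2.8679) / 0.5813 = -1.403.
df = n − k − 1 = 115 − 4 − 1 = 110.
One-sided p ≈ 0.0817, which is ≥ 0.025, so fail to reject H₀.
The data do not give significant evidence that the true slope on years of experience is below 2.8679 $1000s per unit, holding the other predictors fixed.

t = -1.403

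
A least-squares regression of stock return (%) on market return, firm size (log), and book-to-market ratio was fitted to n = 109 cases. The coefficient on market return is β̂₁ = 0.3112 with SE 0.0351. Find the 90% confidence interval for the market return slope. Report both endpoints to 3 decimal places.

(0.253, 0.369)

df = n − k − 1 = 109 − 3 − 1 = 105.
t* = t_{0.05, 105} = 1.659495.
Margin = t* × SE = 1.659495 × 0.0351 = 0.05825.
CI: 0.3112 ± 0.05825 → (0.253, 0.369).
With 90% confidence, each one-unit increase in market return is associated with a change of between 0.253 and 0.369 % in stock return, holding the other predictors fixed.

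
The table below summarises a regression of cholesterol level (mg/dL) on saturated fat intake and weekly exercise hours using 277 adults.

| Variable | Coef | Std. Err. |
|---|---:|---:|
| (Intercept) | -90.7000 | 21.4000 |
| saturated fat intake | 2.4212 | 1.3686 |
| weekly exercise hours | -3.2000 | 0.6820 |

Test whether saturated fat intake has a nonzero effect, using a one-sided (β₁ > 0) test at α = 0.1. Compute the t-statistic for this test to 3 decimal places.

Read off: b = 2.4212, SE = 1.3686 for saturated fat intake.
H₀: β₁ = 0 vs H₁: β₁ > 0.
t = 2.4212 / 1.3686 = 1.769.
df = n − k − 1 = 277 − 2 − 1 = 274.
One-sided p ≈ 0.0390, which is < 0.1, so reject H₀.
There is evidence that the true slope on saturated fat intake is positive, holding the other predictors fixed.

t = 1.769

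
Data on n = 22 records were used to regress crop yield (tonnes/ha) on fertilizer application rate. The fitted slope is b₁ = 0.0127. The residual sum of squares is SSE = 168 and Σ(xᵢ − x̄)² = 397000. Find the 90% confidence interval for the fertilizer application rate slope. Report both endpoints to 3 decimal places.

(0.005, 0.021)

MSE = SSE/(n − 2) = 168/20 = 8.4.
SE(b₁) = √(MSE/Sₓₓ) = √(8.4/397000) = 0.00459986.
df = n − 2 = 20.
t* = t_{0.05, 20} = 1.724718.
Margin = t* × SE = 1.724718 × 0.00459986 = 0.00793.
CI: 0.0127 ± 0.00793 → (0.005, 0.021).
With 90% confidence, each one-unit increase in fertilizer application rate is associated with a change of between 0.005 and 0.021 tonnes/ha in crop yield.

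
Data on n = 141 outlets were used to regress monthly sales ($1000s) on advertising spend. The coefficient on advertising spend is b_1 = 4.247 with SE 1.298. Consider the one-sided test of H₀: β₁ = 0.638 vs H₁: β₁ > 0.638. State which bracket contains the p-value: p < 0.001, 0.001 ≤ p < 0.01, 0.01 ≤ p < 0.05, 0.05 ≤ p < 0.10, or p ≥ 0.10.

t = (4.247 − 0.638) / 1.298 = 2.780.
df = n − 2 = 141 − 2 = 139.
One-sided p = P(T_{139} > t) ≈ 0.0031.
So 0.001 ≤ p < 0.01.

0.001 ≤ p < 0.01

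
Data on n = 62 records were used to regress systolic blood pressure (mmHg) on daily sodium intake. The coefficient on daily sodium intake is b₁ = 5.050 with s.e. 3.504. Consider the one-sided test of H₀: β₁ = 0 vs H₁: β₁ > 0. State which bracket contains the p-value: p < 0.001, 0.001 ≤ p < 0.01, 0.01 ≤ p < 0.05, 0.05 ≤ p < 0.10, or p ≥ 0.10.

0.05 ≤ p < 0.10

t = 5.050 / 3.504 = 1.441.
df = n − 2 = 62 − 2 = 60.
One-sided p = P(T_{60} > t) ≈ 0.0774.
So 0.05 ≤ p < 0.10.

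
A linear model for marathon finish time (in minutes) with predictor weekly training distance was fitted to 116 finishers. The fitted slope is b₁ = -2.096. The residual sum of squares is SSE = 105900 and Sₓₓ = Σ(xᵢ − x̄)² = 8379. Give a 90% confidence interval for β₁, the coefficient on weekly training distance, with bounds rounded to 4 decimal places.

MSE = SSE/(n − 2) = 105900/114 = 928.947.
SE(b₁) = √(MSE/Sₓₓ) = √(928.947/8379) = 0.332966.
df = n − 2 = 114.
t* = t_{0.05, 114} = 1.65833.
Margin = t* × SE = 1.65833 × 0.332966 = 0.552167.
CI: -2.096 ± 0.552167 → (-2.6482, -1.5438).
With 90% confidence, each one-unit increase in weekly training distance is associated with a change of between -2.6482 and -1.5438 minutes in marathon finish time.

(-2.6482, -1.5438)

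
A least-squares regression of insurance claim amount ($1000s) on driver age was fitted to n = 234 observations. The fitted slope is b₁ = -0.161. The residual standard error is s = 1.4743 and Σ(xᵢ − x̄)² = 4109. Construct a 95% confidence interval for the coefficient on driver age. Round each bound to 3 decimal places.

(-0.206, -0.116)

SE(b₁) = s/√Sₓₓ = 1.4743/√4109 = 0.0229995.
df = n − 2 = 232.
t* = t_{0.025, 232} = 1.970242.
Margin = t* × SE = 1.970242 × 0.0229995 = 0.04531.
CI: -0.161 ± 0.04531 → (-0.206, -0.116).
With 95% confidence, each one-unit increase in driver age is associated with a change of between -0.206 and -0.116 $1000s in insurance claim amount.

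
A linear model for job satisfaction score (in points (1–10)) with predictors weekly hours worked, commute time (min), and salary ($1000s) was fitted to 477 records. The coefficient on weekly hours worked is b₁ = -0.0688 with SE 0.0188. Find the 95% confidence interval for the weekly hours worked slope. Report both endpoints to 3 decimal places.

df = n − k − 1 = 477 − 3 − 1 = 473.
t* = t_{0.025, 473} = 1.964992.
Margin = t* × SE = 1.964992 × 0.0188 = 0.03694.
CI: -0.0688 ± 0.03694 → (-0.106, -0.032).
With 95% confidence, each one-unit increase in weekly hours worked is associated with a change of between -0.106 and -0.032 points (1–10) in job satisfaction score, holding the other predictors fixed.

(-0.106, -0.032)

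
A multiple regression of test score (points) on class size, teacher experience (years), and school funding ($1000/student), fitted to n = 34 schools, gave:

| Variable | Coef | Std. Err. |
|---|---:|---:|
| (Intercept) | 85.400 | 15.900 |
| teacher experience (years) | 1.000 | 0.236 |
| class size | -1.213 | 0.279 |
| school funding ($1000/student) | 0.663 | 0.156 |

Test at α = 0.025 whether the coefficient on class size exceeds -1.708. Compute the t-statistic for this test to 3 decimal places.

Read off: b = -1.213, SE = 0.279 for class size.
H₀: β₁ = -1.708 vs H₁: β₁ > -1.708.
t = (-1.213 − (-1.708)) / 0.279 = 1.774.
df = n − k − 1 = 34 − 3 − 1 = 30.
One-sided p ≈ 0.0431, which is ≥ 0.025, so fail to reject H₀.
The data do not give significant evidence that the true slope on class size exceeds -1.708 points per unit, holding the other predictors fixed.

t = 1.774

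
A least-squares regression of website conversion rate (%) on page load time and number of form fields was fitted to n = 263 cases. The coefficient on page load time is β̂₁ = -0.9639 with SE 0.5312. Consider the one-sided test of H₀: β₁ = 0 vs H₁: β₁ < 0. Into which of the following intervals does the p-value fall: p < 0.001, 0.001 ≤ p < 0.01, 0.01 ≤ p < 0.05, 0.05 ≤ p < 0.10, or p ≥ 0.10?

t = -0.9639 / 0.5312 = -1.815.
df = n − k − 1 = 263 − 2 − 1 = 260.
One-sided p = P(T_{260} < t) ≈ 0.0354.
So 0.01 ≤ p < 0.05.

0.01 ≤ p < 0.05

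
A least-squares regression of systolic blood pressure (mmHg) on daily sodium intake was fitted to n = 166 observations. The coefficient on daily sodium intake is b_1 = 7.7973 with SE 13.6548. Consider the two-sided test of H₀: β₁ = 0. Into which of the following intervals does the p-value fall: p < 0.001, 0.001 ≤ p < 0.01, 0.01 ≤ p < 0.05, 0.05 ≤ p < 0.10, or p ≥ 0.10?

p ≥ 0.10

t = 7.7973 / 13.6548 = 0.571.
df = n − 2 = 166 − 2 = 164.
Two-sided p = 2·P(T_{164} > |t|) ≈ 0.5688.
So p ≥ 0.10.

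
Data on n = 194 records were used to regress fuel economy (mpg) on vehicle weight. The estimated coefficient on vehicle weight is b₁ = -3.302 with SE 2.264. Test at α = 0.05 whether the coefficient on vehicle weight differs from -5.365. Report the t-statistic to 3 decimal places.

t = 0.911

H₀: β₁ = -5.365 vs H₁: β₁ ≠ -5.365.
t = (b₁ − β₁⁰)/SE = (-3.302 − (-5.365)) / 2.264 = 0.911.
df = n − 2 = 194 − 2 = 192.
Two-sided p ≈ 0.3633, which is ≥ 0.05, so fail to reject H₀.
The data are consistent with a true slope of -5.365 mpg per unit of vehicle weight.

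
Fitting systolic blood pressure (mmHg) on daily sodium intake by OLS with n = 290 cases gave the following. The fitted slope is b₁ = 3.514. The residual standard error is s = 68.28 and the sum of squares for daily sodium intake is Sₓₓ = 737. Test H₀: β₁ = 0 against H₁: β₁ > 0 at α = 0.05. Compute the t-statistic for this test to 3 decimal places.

SE(b₁) = s/√Sₓₓ = 68.28/√737 = 2.51513.
t = 3.514 / 2.51513 = 1.397.
df = n − 2 = 288.
One-sided p ≈ 0.0817, which is ≥ 0.05, so fail to reject H₀.
The data do not give significant evidence that the true slope on daily sodium intake is positive.

t = 1.397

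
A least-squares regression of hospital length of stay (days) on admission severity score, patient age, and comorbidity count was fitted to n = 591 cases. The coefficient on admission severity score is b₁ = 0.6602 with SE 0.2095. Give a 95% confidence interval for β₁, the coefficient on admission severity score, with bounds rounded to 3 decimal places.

df = n − k − 1 = 591 − 3 − 1 = 587.
t* = t_{0.025, 587} = 1.964014.
Margin = t* × SE = 1.964014 × 0.2095 = 0.41146.
CI: 0.6602 ± 0.41146 → (0.249, 1.072).
With 95% confidence, each one-unit increase in admission severity score is associated with a change of between 0.249 and 1.072 days in hospital length of stay, holding the other predictors fixed.

(0.249, 1.072)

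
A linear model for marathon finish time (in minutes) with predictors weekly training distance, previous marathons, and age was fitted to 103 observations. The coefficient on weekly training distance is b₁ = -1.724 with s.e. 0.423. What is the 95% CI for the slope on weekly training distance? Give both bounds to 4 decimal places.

df = n − k − 1 = 103 − 3 − 1 = 99.
t* = t_{0.025, 99} = 1.984217.
Margin = t* × SE = 1.984217 × 0.423 = 0.839324.
CI: -1.724 ± 0.839324 → (-2.5633, -0.8847).
With 95% confidence, each one-unit increase in weekly training distance is associated with a change of between -2.5633 and -0.8847 minutes in marathon finish time, holding the other predictors fixed.

(-2.5633, -0.8847)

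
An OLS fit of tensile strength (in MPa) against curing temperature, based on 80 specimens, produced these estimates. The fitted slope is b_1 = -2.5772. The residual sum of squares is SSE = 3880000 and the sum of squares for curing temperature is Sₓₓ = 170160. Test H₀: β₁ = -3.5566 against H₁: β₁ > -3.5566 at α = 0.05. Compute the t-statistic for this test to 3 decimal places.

MSE = SSE/(n − 2) = 3880000/78 = 49743.6.
SE(b_1) = √(MSE/Sₓₓ) = √(49743.6/170160) = 0.540679.
t = (-2.5772 − (-3.5566)) / 0.540679 = 1.811.
df = n − 2 = 78.
One-sided p ≈ 0.0370, which is < 0.05, so reject H₀.
There is evidence that the true slope on curing temperature exceeds -3.5566 MPa per unit.

t = 1.811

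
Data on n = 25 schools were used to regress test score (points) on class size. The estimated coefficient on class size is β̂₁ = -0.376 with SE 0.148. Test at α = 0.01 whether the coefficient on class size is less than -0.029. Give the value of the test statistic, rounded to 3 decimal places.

t = -2.345

H₀: β₁ = -0.029 vs H₁: β₁ < -0.029.
t = (β̂₁ − β₁⁰)/SE = (-0.376 − (-0.029)) / 0.148 = -2.345.
df = n − 2 = 25 − 2 = 23.
One-sided p ≈ 0.0140, which is ≥ 0.01, so fail to reject H₀.
The data do not give significant evidence that the true slope on class size is below -0.029 points per unit.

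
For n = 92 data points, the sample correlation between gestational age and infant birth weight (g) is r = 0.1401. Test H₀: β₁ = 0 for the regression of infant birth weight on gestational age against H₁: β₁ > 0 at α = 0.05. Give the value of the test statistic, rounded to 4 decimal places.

t = 1.3423

t = r·√(n − 2)/√(1 − r²) = 0.1401·√90/√0.980372 = 1.3423.
df = n − 2 = 90.
One-sided p ≈ 0.0914, which is ≥ 0.05, so fail to reject H₀.
The data do not give significant evidence of a linear association between gestational age and infant birth weight.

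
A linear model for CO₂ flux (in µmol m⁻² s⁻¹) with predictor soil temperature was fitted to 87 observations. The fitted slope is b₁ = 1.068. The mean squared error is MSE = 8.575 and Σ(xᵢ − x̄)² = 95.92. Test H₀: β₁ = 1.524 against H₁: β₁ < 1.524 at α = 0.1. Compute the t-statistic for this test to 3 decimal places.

SE(b₁) = √(MSE/Sₓₓ) = √(8.575/95.92) = 0.298994.
t = (1.068 − 1.524) / 0.298994 = -1.525.
df = n − 2 = 85.
One-sided p ≈ 0.0655, which is < 0.1, so reject H₀.
There is evidence that the true slope on soil temperature is below 1.524 µmol m⁻² s⁻¹ per unit.

t = -1.525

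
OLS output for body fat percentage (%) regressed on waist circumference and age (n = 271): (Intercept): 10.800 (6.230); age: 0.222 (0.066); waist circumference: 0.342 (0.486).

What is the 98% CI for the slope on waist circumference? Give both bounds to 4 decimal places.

Read off: b = 0.342, SE = 0.486 for waist circumference.
df = n − k − 1 = 271 − 2 − 1 = 268.
t* = t_{0.01, 268} = 2.340342.
Margin = t* × SE = 2.340342 × 0.486 = 1.137406.
CI: 0.342 ± 1.137406 → (-0.7954, 1.4794).

(-0.7954, 1.4794)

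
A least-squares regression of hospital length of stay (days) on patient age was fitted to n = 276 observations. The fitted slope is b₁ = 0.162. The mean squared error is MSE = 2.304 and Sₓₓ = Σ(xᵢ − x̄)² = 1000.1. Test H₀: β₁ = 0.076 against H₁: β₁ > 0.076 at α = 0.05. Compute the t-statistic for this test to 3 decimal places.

t = 1.792

SE(b₁) = √(MSE/Sₓₓ) = √(2.304/1000.1) = 0.0479976.
t = (0.162 − 0.076) / 0.0479976 = 1.792.
df = n − 2 = 274.
One-sided p ≈ 0.0371, which is < 0.05, so reject H₀.
There is evidence that the true slope on patient age exceeds 0.076 days per unit.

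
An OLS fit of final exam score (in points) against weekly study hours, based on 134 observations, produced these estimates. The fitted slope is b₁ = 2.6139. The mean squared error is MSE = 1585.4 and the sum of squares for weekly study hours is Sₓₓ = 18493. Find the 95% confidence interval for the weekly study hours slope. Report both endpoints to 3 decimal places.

(2.035, 3.193)

SE(b₁) = √(MSE/Sₓₓ) = √(1585.4/18493) = 0.292796.
df = n − 2 = 132.
t* = t_{0.025, 132} = 1.978099.
Margin = t* × SE = 1.978099 × 0.292796 = 0.57918.
CI: 2.6139 ± 0.57918 → (2.035, 3.193).
With 95% confidence, each one-unit increase in weekly study hours is associated with a change of between 2.035 and 3.193 points in final exam score.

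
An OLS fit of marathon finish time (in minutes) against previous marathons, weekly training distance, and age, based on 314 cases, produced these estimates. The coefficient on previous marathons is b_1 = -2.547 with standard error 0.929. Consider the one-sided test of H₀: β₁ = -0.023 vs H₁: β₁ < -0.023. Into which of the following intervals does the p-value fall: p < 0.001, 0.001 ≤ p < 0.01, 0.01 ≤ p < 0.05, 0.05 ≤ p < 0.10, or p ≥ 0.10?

t = (-2.547 − (-0.023)) / 0.929 = -2.717.
df = n − k − 1 = 314 − 3 − 1 = 310.
One-sided p = P(T_{310} < t) ≈ 0.0035.
So 0.001 ≤ p < 0.01.

0.001 ≤ p < 0.01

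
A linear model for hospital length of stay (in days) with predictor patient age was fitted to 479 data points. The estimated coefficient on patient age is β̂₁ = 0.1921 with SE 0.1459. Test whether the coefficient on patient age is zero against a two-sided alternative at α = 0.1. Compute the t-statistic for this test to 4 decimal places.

H₀: β₁ = 0 vs H₁: β₁ ≠ 0.
t = (β̂₁ − β₁⁰)/SE = 0.1921 / 0.1459 = 1.3167.
df = n − 2 = 479 − 2 = 477.
Two-sided p ≈ 0.1886, which is ≥ 0.1, so fail to reject H₀.
The data do not give significant evidence of an association between patient age and hospital length of stay.

t = 1.3167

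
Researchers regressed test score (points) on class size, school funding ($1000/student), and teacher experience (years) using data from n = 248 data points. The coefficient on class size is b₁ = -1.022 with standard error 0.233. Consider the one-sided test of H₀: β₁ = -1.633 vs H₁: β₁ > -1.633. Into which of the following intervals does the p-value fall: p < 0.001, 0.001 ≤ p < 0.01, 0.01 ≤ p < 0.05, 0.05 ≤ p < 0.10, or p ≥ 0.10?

t = (-1.022 − (-1.633)) / 0.233 = 2.622.
df = n − k − 1 = 248 − 3 − 1 = 244.
One-sided p = P(T_{244} > t) ≈ 0.0046.
So 0.001 ≤ p < 0.01.

0.001 ≤ p < 0.01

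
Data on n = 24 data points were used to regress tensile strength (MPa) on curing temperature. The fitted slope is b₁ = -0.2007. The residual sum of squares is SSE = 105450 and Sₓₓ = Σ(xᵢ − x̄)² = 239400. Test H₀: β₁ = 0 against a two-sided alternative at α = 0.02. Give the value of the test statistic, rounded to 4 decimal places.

MSE = SSE/(n − 2) = 105450/22 = 4793.18.
SE(b₁) = √(MSE/Sₓₓ) = √(4793.18/239400) = 0.141498.
t = -0.2007 / 0.141498 = -1.4184.
df = n − 2 = 22.
Two-sided p ≈ 0.1701, which is ≥ 0.02, so fail to reject H₀.
The data do not give significant evidence of an association between curing temperature and tensile strength.

t = -1.4184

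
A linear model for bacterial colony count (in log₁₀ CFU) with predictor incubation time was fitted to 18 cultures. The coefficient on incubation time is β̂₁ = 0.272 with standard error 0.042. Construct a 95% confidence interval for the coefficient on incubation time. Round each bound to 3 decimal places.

(0.183, 0.361)

df = n − 2 = 18 − 2 = 16.
t* = t_{0.025, 16} = 2.119905.
Margin = t* × SE = 2.119905 × 0.042 = 0.08904.
CI: 0.272 ± 0.08904 → (0.183, 0.361).
With 95% confidence, each one-unit increase in incubation time is associated with a change of between 0.183 and 0.361 log₁₀ CFU in bacterial colony count.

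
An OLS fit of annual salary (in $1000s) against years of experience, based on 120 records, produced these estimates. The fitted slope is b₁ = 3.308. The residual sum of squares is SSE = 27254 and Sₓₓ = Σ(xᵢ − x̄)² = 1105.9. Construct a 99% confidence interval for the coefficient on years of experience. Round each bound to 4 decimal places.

MSE = SSE/(n − 2) = 27254/118 = 230.966.
SE(b₁) = √(MSE/Sₓₓ) = √(230.966/1105.9) = 0.457.
df = n − 2 = 118.
t* = t_{0.005, 118} = 2.618137.
Margin = t* × SE = 2.618137 × 0.457 = 1.196489.
CI: 3.308 ± 1.196489 → (2.1115, 4.5045).
With 99% confidence, each one-unit increase in years of experience is associated with a change of between 2.1115 and 4.5045 $1000s in annual salary.

(2.1115, 4.5045)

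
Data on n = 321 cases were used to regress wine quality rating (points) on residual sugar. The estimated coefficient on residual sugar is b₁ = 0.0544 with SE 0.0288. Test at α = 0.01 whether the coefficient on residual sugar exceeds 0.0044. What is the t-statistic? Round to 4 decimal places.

H₀: β₁ = 0.0044 vs H₁: β₁ > 0.0044.
t = (b₁ − β₁⁰)/SE = (0.0544 − 0.0044) / 0.0288 = 1.7361.
df = n − 2 = 321 − 2 = 319.
One-sided p ≈ 0.0418, which is ≥ 0.01, so fail to reject H₀.
The data do not give significant evidence that the true slope on residual sugar exceeds 0.0044 points per unit.

t = 1.7361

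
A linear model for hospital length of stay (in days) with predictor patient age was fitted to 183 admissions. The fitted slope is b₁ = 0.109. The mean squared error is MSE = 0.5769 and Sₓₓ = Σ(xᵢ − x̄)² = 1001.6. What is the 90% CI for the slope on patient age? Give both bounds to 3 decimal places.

(0.069, 0.149)

SE(b₁) = √(MSE/Sₓₓ) = √(0.5769/1001.6) = 0.0239996.
df = n − 2 = 181.
t* = t_{0.05, 181} = 1.653316.
Margin = t* × SE = 1.653316 × 0.0239996 = 0.03968.
CI: 0.109 ± 0.03968 → (0.069, 0.149).
With 90% confidence, each one-unit increase in patient age is associated with a change of between 0.069 and 0.149 days in hospital length of stay.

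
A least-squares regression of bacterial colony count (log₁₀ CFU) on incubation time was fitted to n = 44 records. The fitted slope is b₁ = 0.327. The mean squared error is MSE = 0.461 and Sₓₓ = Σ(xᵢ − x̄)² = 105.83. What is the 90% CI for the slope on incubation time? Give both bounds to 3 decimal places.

(0.216, 0.438)

SE(b₁) = √(MSE/Sₓₓ) = √(0.461/105.83) = 0.0660003.
df = n − 2 = 42.
t* = t_{0.05, 42} = 1.681952.
Margin = t* × SE = 1.681952 × 0.0660003 = 0.11101.
CI: 0.327 ± 0.11101 → (0.216, 0.438).
With 90% confidence, each one-unit increase in incubation time is associated with a change of between 0.216 and 0.438 log₁₀ CFU in bacterial colony count.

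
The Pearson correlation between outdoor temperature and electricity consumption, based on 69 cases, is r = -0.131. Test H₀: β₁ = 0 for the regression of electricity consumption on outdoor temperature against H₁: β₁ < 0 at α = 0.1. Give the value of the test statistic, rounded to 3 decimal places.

t = -1.082

t = r·√(n − 2)/√(1 − r²) = -0.131·√67/√0.982839 = -1.082.
df = n − 2 = 67.
One-sided p ≈ 0.1417, which is ≥ 0.1, so fail to reject H₀.
The data do not give significant evidence of a linear association between outdoor temperature and electricity consumption.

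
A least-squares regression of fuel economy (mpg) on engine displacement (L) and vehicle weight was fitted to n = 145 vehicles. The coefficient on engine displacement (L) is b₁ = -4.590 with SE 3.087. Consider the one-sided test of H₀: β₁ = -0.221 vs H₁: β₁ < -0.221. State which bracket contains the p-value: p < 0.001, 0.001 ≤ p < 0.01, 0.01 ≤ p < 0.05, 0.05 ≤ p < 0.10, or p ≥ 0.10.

0.05 ≤ p < 0.10

t = (-4.590 − (-0.221)) / 3.087 = -1.415.
df = n − k − 1 = 145 − 2 − 1 = 142.
One-sided p = P(T_{142} < t) ≈ 0.0796.
So 0.05 ≤ p < 0.10.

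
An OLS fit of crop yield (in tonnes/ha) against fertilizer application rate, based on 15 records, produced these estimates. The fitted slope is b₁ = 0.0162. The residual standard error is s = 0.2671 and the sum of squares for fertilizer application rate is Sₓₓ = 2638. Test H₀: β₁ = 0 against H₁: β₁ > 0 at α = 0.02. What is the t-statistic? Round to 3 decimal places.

SE(b₁) = s/√Sₓₓ = 0.2671/√2638 = 0.0052004.
t = 0.0162 / 0.0052004 = 3.115.
df = n − 2 = 13.
One-sided p ≈ 0.0041, which is < 0.02, so reject H₀.
There is evidence that the true slope on fertilizer application rate is positive.

t = 3.115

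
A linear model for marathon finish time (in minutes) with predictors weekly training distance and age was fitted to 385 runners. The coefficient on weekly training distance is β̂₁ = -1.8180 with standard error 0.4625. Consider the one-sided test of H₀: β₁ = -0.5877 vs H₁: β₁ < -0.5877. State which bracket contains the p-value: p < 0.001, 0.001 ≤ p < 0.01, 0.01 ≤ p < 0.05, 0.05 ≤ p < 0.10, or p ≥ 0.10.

t = (-1.8180 − (-0.5877)) / 0.4625 = -2.660.
df = n − k − 1 = 385 − 2 − 1 = 382.
One-sided p = P(T_{382} < t) ≈ 0.0041.
So 0.001 ≤ p < 0.01.

0.001 ≤ p < 0.01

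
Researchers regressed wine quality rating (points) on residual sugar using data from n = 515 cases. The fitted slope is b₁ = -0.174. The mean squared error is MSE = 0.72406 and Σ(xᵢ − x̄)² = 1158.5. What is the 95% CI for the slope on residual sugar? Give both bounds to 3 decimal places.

(-0.223, -0.125)

SE(b₁) = √(MSE/Sₓₓ) = √(0.72406/1158.5) = 0.025.
df = n − 2 = 513.
t* = t_{0.025, 513} = 1.964599.
Margin = t* × SE = 1.964599 × 0.025 = 0.04911.
CI: -0.174 ± 0.04911 → (-0.223, -0.125).
With 95% confidence, each one-unit increase in residual sugar is associated with a change of between -0.223 and -0.125 points in wine quality rating.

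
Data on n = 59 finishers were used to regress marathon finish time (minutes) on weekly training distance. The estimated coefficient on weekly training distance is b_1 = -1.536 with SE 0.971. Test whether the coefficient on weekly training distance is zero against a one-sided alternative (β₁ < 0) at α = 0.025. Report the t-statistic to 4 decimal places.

H₀: β₁ = 0 vs H₁: β₁ < 0.
t = (b_1 − β₁⁰)/SE = -1.536 / 0.971 = -1.5819.
df = n − 2 = 59 − 2 = 57.
One-sided p ≈ 0.0596, which is ≥ 0.025, so fail to reject H₀.
The data do not give significant evidence that the true slope on weekly training distance is negative.

t = -1.5819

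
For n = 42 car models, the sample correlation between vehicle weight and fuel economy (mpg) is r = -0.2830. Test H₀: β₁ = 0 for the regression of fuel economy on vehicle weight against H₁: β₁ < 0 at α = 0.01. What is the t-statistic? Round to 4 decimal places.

t = r·√(n − 2)/√(1 − r²) = -0.2830·√40/√0.919911 = -1.8661.
df = n − 2 = 40.
One-sided p ≈ 0.0347, which is ≥ 0.01, so fail to reject H₀.
The data do not give significant evidence of a linear association between vehicle weight and fuel economy.

t = -1.8661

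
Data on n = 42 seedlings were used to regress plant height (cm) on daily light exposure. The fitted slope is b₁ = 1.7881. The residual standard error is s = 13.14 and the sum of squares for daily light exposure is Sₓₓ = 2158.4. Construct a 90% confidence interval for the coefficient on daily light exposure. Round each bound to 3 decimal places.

(1.312, 2.264)

SE(b₁) = s/√Sₓₓ = 13.14/√2158.4 = 0.282833.
df = n − 2 = 40.
t* = t_{0.05, 40} = 1.683851.
Margin = t* × SE = 1.683851 × 0.282833 = 0.47625.
CI: 1.7881 ± 0.47625 → (1.312, 2.264).
With 90% confidence, each one-unit increase in daily light exposure is associated with a change of between 1.312 and 2.264 cm in plant height.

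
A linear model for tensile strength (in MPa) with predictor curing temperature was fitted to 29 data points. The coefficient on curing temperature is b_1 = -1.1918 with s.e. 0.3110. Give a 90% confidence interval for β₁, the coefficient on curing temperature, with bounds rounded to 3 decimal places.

(-1.722, -0.662)

df = n − 2 = 29 − 2 = 27.
t* = t_{0.05, 27} = 1.703288.
Margin = t* × SE = 1.703288 × 0.3110 = 0.52972.
CI: -1.1918 ± 0.52972 → (-1.722, -0.662).
With 90% confidence, each one-unit increase in curing temperature is associated with a change of between -1.722 and -0.662 MPa in tensile strength.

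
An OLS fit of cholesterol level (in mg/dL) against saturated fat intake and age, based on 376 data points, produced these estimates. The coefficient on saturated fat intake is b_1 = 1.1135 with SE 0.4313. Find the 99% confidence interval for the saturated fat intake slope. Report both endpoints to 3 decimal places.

(-0.003, 2.230)

df = n − k − 1 = 376 − 2 − 1 = 373.
t* = t_{0.005, 373} = 2.589074.
Margin = t* × SE = 2.589074 × 0.4313 = 1.11667.
CI: 1.1135 ± 1.11667 → (-0.003, 2.230).
With 99% confidence, each one-unit increase in saturated fat intake is associated with a change of between -0.003 and 2.230 mg/dL in cholesterol level, holding the other predictors fixed.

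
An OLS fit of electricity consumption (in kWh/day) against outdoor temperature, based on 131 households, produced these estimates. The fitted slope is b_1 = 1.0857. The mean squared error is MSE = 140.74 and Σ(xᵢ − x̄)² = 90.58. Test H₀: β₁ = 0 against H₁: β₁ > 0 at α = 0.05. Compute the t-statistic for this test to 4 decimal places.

SE(b_1) = √(MSE/Sₓₓ) = √(140.74/90.58) = 1.2465.
t = 1.0857 / 1.2465 = 0.8710.
df = n − 2 = 129.
One-sided p ≈ 0.1927, which is ≥ 0.05, so fail to reject H₀.
The data do not give significant evidence that the true slope on outdoor temperature is positive.

t = 0.8710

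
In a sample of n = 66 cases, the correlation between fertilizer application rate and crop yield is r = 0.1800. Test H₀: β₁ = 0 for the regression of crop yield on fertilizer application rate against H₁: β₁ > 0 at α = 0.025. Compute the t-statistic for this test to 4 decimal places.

t = 1.4639

t = r·√(n − 2)/√(1 − r²) = 0.1800·√64/√0.9676 = 1.4639.
df = n − 2 = 64.
One-sided p ≈ 0.0741, which is ≥ 0.025, so fail to reject H₀.
The data do not give significant evidence of a linear association between fertilizer application rate and crop yield.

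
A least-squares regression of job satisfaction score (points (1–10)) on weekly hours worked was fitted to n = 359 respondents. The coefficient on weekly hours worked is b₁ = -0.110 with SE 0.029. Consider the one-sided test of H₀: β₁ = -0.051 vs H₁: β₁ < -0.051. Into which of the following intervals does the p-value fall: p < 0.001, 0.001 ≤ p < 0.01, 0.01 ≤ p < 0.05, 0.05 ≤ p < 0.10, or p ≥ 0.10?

t = (-0.110 − (-0.051)) / 0.029 = -2.034.
df = n − 2 = 359 − 2 = 357.
One-sided p = P(T_{357} < t) ≈ 0.0213.
So 0.01 ≤ p < 0.05.

0.01 ≤ p < 0.05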